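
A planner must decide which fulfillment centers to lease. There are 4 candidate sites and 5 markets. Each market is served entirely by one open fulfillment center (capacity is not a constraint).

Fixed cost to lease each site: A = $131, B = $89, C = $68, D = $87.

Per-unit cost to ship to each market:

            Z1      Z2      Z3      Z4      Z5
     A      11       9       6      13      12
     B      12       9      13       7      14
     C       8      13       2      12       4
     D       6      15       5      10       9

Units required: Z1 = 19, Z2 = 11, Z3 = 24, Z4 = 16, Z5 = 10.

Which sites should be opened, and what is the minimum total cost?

Open B and C; minimum total cost 608.

For any fixed open set, each market goes to its cheapest open site; total = fixed + service.
{B, C}: Z1→C 8·19=152, Z2→B 9·11=99, Z3→C 2·24=48, Z4→B 7·16=112, Z5→C 4·10=40. Service 451; fixed 157; total 608.
{C}: service 575 + fixed 68 = 643
{B, C, D}: Z1→D 6·19=114, Z2→B 9·11=99, Z3→C 2·24=48, Z4→B 7·16=112, Z5→C 4·10=40. Service 413; fixed 244; total 657.
{A, B, C, D}: service 413 + fixed 375 = 788
No other subset beats 608.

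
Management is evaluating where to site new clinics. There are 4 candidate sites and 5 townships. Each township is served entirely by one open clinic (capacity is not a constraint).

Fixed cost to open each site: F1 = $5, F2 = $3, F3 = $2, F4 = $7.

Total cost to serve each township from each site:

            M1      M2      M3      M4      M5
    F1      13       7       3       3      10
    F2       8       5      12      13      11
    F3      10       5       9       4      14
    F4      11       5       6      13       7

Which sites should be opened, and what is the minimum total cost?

For any fixed open set, each township goes to its cheapest open site; total = fixed + service.
{F1, F2}: M1→F2 8, M2→F2 5, M3→F1 3, M4→F1 3, M5→F1 10. Service 29; fixed 8; total 37.
{F1, F3}: service 31 + fixed 7 = 38
{F1, F2, F3}: service 29 + fixed 10 = 39
{F1, F2, F3, F4}: service 26 + fixed 17 = 43
(All 15 nonempty subsets were checked; F1 and F2 is lowest.)

Open F1 and F2; minimum total cost 37.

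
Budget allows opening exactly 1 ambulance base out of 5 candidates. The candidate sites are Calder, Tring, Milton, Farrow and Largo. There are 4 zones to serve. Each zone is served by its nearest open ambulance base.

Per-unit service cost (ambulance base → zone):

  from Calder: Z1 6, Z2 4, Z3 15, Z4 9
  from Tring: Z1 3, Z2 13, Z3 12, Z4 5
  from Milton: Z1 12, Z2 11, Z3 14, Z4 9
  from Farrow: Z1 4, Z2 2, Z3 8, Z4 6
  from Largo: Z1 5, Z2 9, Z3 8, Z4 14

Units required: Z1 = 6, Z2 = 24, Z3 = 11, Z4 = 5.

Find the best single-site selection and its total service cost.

With exactly 1 open, each zone uses its cheapest among the chosen.
{Farrow}: Z1→Farrow 4·6=24, Z2→Farrow 2·24=48, Z3→Farrow 8·11=88, Z4→Farrow 6·5=30. Service cost 190.
{Calder}: service cost 342
{Largo}: service cost 404
Among all 5 size-1 choices, {Farrow} is lowest.

Choose Farrow only; total service cost 190.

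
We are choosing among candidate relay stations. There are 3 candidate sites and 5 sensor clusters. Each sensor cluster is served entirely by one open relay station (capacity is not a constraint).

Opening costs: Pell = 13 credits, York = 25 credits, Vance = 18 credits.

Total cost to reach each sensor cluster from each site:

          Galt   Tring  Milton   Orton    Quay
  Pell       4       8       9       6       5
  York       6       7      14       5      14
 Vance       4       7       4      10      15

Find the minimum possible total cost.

For any fixed open set, each sensor cluster goes to its cheapest open site; total = fixed + service.
{Pell}: Galt→Pell 4, Tring→Pell 8, Milton→Pell 9, Orton→Pell 6, Quay→Pell 5. Service 32; fixed 13; total 45.
{Pell, Vance}: Galt→Pell 4, Tring→Vance 7, Milton→Vance 4, Orton→Pell 6, Quay→Pell 5. Service 26; fixed 31; total 57.
{Vance}: service 40 + fixed 18 = 58
{Pell, York, Vance}: service 25 + fixed 56 = 81
No other subset beats 45.

Minimum total cost: 45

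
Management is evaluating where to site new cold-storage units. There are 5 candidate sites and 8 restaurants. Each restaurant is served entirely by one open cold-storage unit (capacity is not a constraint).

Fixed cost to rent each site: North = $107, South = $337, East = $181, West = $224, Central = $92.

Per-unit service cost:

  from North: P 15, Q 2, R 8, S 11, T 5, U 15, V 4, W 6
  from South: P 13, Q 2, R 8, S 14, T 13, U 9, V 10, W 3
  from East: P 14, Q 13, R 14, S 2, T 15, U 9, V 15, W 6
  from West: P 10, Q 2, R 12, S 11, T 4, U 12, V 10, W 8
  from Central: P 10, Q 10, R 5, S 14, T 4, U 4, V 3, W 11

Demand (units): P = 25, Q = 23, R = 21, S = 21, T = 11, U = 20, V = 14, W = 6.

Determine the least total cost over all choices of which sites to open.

For any fixed open set, each restaurant goes to its cheapest open site; total = fixed + service.
{North, East, Central}: P→Central 10·25=250, Q→North 2·23=46, R→Central 5·21=105, S→East 2·21=42, T→Central 4·11=44, U→Central 4·20=80, V→Central 3·14=42, W→North 6·6=36. Service 645; fixed 380; total 1025.
{North, Central}: P→Central 10·25=250, Q→North 2·23=46, R→Central 5·21=105, S→North 11·21=231, T→Central 4·11=44, U→Central 4·20=80, V→Central 3·14=42, W→North 6·6=36. Service 834; fixed 199; total 1033.
{East, Central}: service 829 + fixed 273 = 1102
{North, South, East, West, Central}: P→West 10·25=250, Q→North 2·23=46, R→Central 5·21=105, S→East 2·21=42, T→West 4·11=44, U→Central 4·20=80, V→Central 3·14=42, W→South 3·6=18. Service 627; fixed 941; total 1568.
No other subset beats 1025.

Minimum total cost: 1025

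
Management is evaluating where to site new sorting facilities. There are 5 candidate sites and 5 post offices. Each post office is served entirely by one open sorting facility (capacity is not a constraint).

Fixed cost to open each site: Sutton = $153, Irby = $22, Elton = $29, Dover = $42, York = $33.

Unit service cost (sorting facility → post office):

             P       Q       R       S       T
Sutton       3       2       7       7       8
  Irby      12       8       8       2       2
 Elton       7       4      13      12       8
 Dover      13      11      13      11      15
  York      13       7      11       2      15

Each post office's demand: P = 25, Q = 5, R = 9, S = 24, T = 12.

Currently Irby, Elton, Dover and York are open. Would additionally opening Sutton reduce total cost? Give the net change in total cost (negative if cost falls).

No — net change +34 (cost rises by 34).

Current service cost with {Irby, Elton, Dover, York}: 339.
Adding Sutton: each post office re-picks its cheapest; new service cost 220, saving 119.
Extra fixed cost: 153. Net change = 153 − 119 = 34.
(Totals: 465 → 499.)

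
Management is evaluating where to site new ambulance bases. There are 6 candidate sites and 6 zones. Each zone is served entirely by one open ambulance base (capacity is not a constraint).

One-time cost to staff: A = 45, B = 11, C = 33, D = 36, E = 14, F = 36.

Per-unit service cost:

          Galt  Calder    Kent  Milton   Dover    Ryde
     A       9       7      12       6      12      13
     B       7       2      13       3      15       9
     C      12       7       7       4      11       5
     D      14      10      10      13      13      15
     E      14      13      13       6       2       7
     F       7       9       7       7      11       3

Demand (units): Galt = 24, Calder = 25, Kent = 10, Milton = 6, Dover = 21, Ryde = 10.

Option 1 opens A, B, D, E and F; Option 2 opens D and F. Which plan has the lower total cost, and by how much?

Option 1: {A, B, D, E, F}: Galt→B 7·24=168, Calder→B 2·25=50, Kent→F 7·10=70, Milton→B 3·6=18, Dover→E 2·21=42, Ryde→F 3·10=30. Service 378; fixed 142; total 520.
Option 2: {D, F}: Galt→F 7·24=168, Calder→F 9·25=225, Kent→F 7·10=70, Milton→F 7·6=42, Dover→F 11·21=231, Ryde→F 3·10=30. Service 766; fixed 72; total 838.
Difference: |520 − 838| = 318.

Option 1 is cheaper by 318.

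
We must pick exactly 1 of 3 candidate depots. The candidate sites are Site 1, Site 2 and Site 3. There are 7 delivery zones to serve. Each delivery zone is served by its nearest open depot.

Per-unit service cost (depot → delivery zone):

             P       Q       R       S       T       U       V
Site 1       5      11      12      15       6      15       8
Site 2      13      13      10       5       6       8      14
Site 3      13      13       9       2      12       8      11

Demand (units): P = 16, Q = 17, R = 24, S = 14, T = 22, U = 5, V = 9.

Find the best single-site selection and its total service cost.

With exactly 1 open, each delivery zone uses its cheapest among the chosen.
{Site 2}: P→Site 2 13·16=208, Q→Site 2 13·17=221, R→Site 2 10·24=240, S→Site 2 5·14=70, T→Site 2 6·22=132, U→Site 2 8·5=40, V→Site 2 14·9=126. Service cost 1037.
{Site 1}: service cost 1044
{Site 3}: service cost 1076
Among all 3 size-1 choices, {Site 2} is lowest.

Choose Site 2 only; total service cost 1037.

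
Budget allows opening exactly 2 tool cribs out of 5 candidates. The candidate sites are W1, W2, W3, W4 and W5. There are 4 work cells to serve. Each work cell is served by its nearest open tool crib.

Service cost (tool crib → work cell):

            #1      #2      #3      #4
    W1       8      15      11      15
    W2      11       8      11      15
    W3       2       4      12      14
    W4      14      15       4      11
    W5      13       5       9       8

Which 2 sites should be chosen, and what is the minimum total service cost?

With exactly 2 open, each work cell uses its cheapest among the chosen.
{W3, W4}: #1→W3 2, #2→W3 4, #3→W4 4, #4→W4 11. Service cost 21.
{W3, W5}: service cost 23
{W1, W5}: service cost 30
Among all 10 size-2 choices, {W3, W4} is lowest.

Choose W3 and W4; total service cost 21.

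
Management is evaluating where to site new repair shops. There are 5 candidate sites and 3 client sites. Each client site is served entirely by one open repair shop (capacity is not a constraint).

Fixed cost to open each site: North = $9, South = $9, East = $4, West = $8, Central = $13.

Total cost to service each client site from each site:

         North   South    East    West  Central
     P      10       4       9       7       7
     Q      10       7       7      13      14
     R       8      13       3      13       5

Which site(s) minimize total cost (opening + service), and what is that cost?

For any fixed open set, each client site goes to its cheapest open site; total = fixed + service.
{East}: P→East 9, Q→East 7, R→East 3. Service 19; fixed 4; total 23.
{South, East}: service 14 + fixed 13 = 27
{East, West}: service 17 + fixed 12 = 29
{North, South, East, West, Central}: service 14 + fixed 43 = 57
No other subset beats 23.

Open East only; minimum total cost 23.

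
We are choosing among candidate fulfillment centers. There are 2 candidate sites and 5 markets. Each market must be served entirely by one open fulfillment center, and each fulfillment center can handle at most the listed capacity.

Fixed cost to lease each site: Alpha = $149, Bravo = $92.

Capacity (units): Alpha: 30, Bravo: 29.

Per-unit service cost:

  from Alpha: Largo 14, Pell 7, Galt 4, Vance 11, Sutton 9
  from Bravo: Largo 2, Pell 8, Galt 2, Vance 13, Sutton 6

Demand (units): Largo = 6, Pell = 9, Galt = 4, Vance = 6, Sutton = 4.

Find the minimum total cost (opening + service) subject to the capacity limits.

Minimum total cost: 286

Open {Bravo}: Largo→Bravo 2·6=12, Pell→Bravo 8·9=72, Galt→Bravo 2·4=8, Vance→Bravo 13·6=78, Sutton→Bravo 6·4=24.
Loads: Bravo carries 29/29. Service 194; fixed 92; total 286.
Next best feasible plan costs 414.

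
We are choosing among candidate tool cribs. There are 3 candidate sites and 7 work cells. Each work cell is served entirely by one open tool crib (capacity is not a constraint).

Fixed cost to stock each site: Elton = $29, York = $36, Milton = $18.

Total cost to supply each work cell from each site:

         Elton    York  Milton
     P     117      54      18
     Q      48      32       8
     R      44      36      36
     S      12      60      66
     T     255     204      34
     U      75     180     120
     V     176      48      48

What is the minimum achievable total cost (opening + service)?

Minimum total cost: 278

For any fixed open set, each work cell goes to its cheapest open site; total = fixed + service.
{Elton, Milton}: P→Milton 18, Q→Milton 8, R→Milton 36, S→Elton 12, T→Milton 34, U→Elton 75, V→Milton 48. Service 231; fixed 47; total 278.
{Elton, York, Milton}: service 231 + fixed 83 = 314
{Milton}: service 330 + fixed 18 = 348
No other subset beats 278.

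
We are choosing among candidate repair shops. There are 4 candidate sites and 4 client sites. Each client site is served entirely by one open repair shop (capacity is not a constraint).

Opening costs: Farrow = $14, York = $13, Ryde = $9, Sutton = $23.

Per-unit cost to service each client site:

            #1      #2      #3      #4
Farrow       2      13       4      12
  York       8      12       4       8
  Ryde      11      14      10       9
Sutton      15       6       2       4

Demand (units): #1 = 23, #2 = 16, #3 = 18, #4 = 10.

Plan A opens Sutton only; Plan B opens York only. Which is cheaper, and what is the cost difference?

Plan A is cheaper by 1.

Plan A: {Sutton}: #1→Sutton 15·23=345, #2→Sutton 6·16=96, #3→Sutton 2·18=36, #4→Sutton 4·10=40. Service 517; fixed 23; total 540.
Plan B: {York}: #1→York 8·23=184, #2→York 12·16=192, #3→York 4·18=72, #4→York 8·10=80. Service 528; fixed 13; total 541.
Difference: |540 − 541| = 1.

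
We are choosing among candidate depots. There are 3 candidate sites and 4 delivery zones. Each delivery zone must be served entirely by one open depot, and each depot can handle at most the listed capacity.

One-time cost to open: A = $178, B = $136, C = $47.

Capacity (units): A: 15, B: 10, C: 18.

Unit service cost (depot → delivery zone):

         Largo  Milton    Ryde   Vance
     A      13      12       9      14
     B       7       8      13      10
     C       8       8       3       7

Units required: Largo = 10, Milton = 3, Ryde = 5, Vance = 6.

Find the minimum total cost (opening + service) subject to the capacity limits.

Open {B, C}: Largo→B 7·10=70, Milton→C 8·3=24, Ryde→C 3·5=15, Vance→C 7·6=42.
Loads: B carries 10/10, C carries 14/18. Service 151; fixed 183; total 334.
Next best feasible plan costs 362.

Minimum total cost: 334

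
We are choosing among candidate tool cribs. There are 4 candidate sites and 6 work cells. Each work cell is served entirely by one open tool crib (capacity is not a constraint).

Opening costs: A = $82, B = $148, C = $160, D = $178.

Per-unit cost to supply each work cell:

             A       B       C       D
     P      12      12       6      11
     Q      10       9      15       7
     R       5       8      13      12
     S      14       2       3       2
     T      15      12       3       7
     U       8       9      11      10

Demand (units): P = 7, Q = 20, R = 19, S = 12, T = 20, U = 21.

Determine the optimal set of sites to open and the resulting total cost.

For any fixed open set, each work cell goes to its cheapest open site; total = fixed + service.
{A, C}: P→C 6·7=42, Q→A 10·20=200, R→A 5·19=95, S→C 3·12=36, T→C 3·20=60, U→A 8·21=168. Service 601; fixed 242; total 843.
{A, D}: service 644 + fixed 260 = 904
{A, C, D}: P→C 6·7=42, Q→D 7·20=140, R→A 5·19=95, S→D 2·12=24, T→C 3·20=60, U→A 8·21=168. Service 529; fixed 420; total 949.
{A, B, C, D}: service 529 + fixed 568 = 1097
No other subset beats 843.

Open A and C; minimum total cost 843.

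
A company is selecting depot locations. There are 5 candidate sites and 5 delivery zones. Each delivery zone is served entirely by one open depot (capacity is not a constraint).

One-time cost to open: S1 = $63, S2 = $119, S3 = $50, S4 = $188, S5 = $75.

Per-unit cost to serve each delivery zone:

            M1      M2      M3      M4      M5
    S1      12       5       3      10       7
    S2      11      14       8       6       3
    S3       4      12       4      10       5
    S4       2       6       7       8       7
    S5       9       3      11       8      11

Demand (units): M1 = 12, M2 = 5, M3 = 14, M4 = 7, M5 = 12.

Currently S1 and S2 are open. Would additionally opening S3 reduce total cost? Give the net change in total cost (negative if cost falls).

Yes — net change −34 (cost falls by 34).

Current service cost with {S1, S2}: 277.
Adding S3: each delivery zone re-picks its cheapest; new service cost 193, saving 84.
Extra fixed cost: 50. Net change = 50 − 84 = -34.
(Totals: 459 → 425.)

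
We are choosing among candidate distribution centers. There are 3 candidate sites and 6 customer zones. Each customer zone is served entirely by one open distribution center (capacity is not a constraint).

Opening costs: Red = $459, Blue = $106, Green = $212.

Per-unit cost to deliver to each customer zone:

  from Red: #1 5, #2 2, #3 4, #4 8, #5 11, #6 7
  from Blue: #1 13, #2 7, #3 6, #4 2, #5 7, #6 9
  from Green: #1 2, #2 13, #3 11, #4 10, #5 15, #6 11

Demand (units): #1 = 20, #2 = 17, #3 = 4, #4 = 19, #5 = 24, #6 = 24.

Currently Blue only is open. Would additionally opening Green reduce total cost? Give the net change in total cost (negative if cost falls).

Yes — net change −8 (cost falls by 8).

Current service cost with {Blue}: 825.
Adding Green: each customer zone re-picks its cheapest; new service cost 605, saving 220.
Extra fixed cost: 212. Net change = 212 − 220 = -8.
(Totals: 931 → 923.)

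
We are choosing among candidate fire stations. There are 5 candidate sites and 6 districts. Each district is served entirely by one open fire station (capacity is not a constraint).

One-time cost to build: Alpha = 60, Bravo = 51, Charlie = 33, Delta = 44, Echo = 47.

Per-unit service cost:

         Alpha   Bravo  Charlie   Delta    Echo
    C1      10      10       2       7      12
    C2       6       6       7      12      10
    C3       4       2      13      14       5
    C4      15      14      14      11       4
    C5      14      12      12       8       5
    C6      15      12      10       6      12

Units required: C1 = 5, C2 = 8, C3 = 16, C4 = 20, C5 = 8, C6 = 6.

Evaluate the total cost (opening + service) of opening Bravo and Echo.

Each district is assigned to its cheapest site among the open ones.
{Bravo, Echo}: C1→Bravo 10·5=50, C2→Bravo 6·8=48, C3→Bravo 2·16=32, C4→Echo 4·20=80, C5→Echo 5·8=40, C6→Bravo 12·6=72. Service 322; fixed 98; total 420.

Total cost: 420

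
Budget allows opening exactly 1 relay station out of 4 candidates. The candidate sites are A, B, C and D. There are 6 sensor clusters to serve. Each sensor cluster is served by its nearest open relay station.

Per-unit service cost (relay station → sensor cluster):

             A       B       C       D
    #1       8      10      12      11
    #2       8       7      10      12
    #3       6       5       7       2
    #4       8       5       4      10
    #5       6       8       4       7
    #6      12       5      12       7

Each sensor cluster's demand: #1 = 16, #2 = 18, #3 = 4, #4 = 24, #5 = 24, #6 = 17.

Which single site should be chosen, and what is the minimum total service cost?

Choose B only; total service cost 703.

With exactly 1 open, each sensor cluster uses its cheapest among the chosen.
{B}: #1→B 10·16=160, #2→B 7·18=126, #3→B 5·4=20, #4→B 5·24=120, #5→B 8·24=192, #6→B 5·17=85. Service cost 703.
{C}: service cost 796
{A}: service cost 836
Among all 4 size-1 choices, {B} is lowest.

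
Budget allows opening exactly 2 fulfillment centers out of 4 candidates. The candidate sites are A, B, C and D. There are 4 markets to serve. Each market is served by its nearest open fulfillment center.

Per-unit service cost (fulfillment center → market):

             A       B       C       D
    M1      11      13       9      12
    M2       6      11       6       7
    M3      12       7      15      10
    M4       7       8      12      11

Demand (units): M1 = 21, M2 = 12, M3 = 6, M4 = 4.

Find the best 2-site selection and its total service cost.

Choose B and C; total service cost 335.

With exactly 2 open, each market uses its cheapest among the chosen.
{B, C}: M1→C 9·21=189, M2→C 6·12=72, M3→B 7·6=42, M4→B 8·4=32. Service cost 335.
{A, C}: service cost 361
{C, D}: service cost 365
Among all 6 size-2 choices, {B, C} is lowest.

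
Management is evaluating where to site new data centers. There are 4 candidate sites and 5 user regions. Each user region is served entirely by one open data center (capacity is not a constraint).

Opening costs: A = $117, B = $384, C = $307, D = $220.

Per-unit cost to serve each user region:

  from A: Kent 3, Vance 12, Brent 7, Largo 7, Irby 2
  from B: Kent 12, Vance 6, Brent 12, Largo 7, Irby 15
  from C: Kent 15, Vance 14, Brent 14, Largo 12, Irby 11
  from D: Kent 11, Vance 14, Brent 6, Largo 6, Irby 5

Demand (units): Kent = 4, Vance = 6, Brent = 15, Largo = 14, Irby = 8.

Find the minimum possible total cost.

Minimum total cost: 420

For any fixed open set, each user region goes to its cheapest open site; total = fixed + service.
{A}: Kent→A 3·4=12, Vance→A 12·6=72, Brent→A 7·15=105, Largo→A 7·14=98, Irby→A 2·8=16. Service 303; fixed 117; total 420.
{D}: Kent→D 11·4=44, Vance→D 14·6=84, Brent→D 6·15=90, Largo→D 6·14=84, Irby→D 5·8=40. Service 342; fixed 220; total 562.
{A, D}: Kent→A 3·4=12, Vance→A 12·6=72, Brent→D 6·15=90, Largo→D 6·14=84, Irby→A 2·8=16. Service 274; fixed 337; total 611.
{A, B, C, D}: Kent→A 3·4=12, Vance→B 6·6=36, Brent→D 6·15=90, Largo→D 6·14=84, Irby→A 2·8=16. Service 238; fixed 1028; total 1266.
No other subset beats 420.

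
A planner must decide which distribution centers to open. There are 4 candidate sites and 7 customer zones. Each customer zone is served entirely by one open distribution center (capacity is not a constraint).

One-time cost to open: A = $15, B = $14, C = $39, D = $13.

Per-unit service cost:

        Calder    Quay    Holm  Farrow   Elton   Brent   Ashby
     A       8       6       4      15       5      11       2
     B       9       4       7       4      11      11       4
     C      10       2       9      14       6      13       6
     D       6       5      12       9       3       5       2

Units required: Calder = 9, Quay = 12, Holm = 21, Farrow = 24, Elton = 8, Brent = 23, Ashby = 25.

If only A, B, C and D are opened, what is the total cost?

Total cost: 528

Each customer zone is assigned to its cheapest site among the open ones.
{A, B, C, D}: Calder→D 6·9=54, Quay→C 2·12=24, Holm→A 4·21=84, Farrow→B 4·24=96, Elton→D 3·8=24, Brent→D 5·23=115, Ashby→A 2·25=50. Service 447; fixed 81; total 528.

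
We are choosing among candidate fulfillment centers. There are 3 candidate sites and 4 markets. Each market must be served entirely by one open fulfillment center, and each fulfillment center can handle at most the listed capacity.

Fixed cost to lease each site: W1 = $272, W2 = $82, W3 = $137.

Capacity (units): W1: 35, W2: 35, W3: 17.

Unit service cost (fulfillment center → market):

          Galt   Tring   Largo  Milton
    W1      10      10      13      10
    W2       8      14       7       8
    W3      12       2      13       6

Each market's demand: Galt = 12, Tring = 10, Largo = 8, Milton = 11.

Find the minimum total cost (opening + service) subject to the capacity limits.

Minimum total cost: 479

Open {W2, W3}: Galt→W2 8·12=96, Tring→W3 2·10=20, Largo→W2 7·8=56, Milton→W2 8·11=88.
Loads: W2 carries 31/35, W3 carries 10/17. Service 260; fixed 219; total 479.
Next best feasible plan costs 577.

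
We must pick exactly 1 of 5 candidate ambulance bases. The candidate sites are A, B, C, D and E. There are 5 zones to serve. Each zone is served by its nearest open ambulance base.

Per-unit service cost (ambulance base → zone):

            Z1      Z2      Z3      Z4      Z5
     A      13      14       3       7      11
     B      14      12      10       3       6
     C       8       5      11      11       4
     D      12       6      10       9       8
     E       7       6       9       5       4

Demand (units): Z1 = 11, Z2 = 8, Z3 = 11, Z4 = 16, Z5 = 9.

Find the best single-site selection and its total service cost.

With exactly 1 open, each zone uses its cheapest among the chosen.
{E}: Z1→E 7·11=77, Z2→E 6·8=48, Z3→E 9·11=99, Z4→E 5·16=80, Z5→E 4·9=36. Service cost 340.
{C}: service cost 461
{B}: service cost 462
Among all 5 size-1 choices, {E} is lowest.

Choose E only; total service cost 340.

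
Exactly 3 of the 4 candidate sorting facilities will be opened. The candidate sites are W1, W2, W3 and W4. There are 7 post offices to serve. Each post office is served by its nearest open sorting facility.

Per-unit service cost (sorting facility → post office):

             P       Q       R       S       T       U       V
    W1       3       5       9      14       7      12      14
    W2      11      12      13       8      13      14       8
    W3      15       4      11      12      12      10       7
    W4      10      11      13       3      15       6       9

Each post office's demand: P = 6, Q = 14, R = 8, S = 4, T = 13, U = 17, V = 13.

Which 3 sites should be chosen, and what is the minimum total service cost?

With exactly 3 open, each post office uses its cheapest among the chosen.
{W1, W3, W4}: P→W1 3·6=18, Q→W3 4·14=56, R→W1 9·8=72, S→W4 3·4=12, T→W1 7·13=91, U→W4 6·17=102, V→W3 7·13=91. Service cost 442.
{W1, W2, W4}: service cost 469
{W1, W2, W3}: service cost 530
Among all 4 size-3 choices, {W1, W3, W4} is lowest.

Choose W1, W3 and W4; total service cost 442.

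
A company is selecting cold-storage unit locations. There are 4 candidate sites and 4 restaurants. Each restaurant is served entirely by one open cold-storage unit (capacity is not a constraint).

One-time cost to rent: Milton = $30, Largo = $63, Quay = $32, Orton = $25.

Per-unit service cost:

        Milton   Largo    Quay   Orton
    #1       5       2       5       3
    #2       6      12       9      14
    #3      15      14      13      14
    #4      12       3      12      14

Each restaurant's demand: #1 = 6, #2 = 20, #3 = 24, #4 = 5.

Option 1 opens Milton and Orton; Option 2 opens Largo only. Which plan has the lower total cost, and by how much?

Option 1: {Milton, Orton}: #1→Orton 3·6=18, #2→Milton 6·20=120, #3→Orton 14·24=336, #4→Milton 12·5=60. Service 534; fixed 55; total 589.
Option 2: {Largo}: #1→Largo 2·6=12, #2→Largo 12·20=240, #3→Largo 14·24=336, #4→Largo 3·5=15. Service 603; fixed 63; total 666.
Difference: |589 − 666| = 77.

Option 1 is cheaper by 77.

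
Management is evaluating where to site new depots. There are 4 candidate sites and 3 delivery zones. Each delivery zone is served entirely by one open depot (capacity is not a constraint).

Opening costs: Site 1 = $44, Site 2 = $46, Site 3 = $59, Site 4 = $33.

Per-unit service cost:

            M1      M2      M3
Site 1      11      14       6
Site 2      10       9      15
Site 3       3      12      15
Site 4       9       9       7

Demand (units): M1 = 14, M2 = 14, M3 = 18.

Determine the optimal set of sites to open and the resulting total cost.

Open Site 3 and Site 4; minimum total cost 386.

For any fixed open set, each delivery zone goes to its cheapest open site; total = fixed + service.
{Site 3, Site 4}: M1→Site 3 3·14=42, M2→Site 4 9·14=126, M3→Site 4 7·18=126. Service 294; fixed 92; total 386.
{Site 4}: M1→Site 4 9·14=126, M2→Site 4 9·14=126, M3→Site 4 7·18=126. Service 378; fixed 33; total 411.
{Site 1, Site 3, Site 4}: M1→Site 3 3·14=42, M2→Site 4 9·14=126, M3→Site 1 6·18=108. Service 276; fixed 136; total 412.
{Site 1, Site 2, Site 3, Site 4}: service 276 + fixed 182 = 458
(All 15 nonempty subsets were checked; Site 3 and Site 4 is lowest.)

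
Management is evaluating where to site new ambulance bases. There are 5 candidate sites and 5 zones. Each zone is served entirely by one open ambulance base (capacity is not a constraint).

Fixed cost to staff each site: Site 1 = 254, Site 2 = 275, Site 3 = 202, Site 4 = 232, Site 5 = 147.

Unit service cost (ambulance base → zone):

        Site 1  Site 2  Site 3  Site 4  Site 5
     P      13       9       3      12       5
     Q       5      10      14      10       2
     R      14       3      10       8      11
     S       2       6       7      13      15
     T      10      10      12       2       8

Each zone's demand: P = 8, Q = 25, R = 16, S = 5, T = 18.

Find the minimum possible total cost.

For any fixed open set, each zone goes to its cheapest open site; total = fixed + service.
{Site 5}: P→Site 5 5·8=40, Q→Site 5 2·25=50, R→Site 5 11·16=176, S→Site 5 15·5=75, T→Site 5 8·18=144. Service 485; fixed 147; total 632.
{Site 4, Site 5}: P→Site 5 5·8=40, Q→Site 5 2·25=50, R→Site 4 8·16=128, S→Site 4 13·5=65, T→Site 4 2·18=36. Service 319; fixed 379; total 698.
{Site 2, Site 5}: P→Site 5 5·8=40, Q→Site 5 2·25=50, R→Site 2 3·16=48, S→Site 2 6·5=30, T→Site 5 8·18=144. Service 312; fixed 422; total 734.
{Site 1, Site 2, Site 3, Site 4, Site 5}: service 168 + fixed 1110 = 1278
No other subset beats 632.

Minimum total cost: 632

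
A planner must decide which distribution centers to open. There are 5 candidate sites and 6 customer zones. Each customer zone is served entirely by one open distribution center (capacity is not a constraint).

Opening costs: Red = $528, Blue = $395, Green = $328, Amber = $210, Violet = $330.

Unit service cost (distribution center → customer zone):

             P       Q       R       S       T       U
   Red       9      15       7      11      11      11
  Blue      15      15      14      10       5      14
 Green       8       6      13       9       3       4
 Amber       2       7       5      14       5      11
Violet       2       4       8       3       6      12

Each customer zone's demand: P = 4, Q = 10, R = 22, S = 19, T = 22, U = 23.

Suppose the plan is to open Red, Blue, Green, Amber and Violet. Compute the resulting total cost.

Total cost: 2164

Each customer zone is assigned to its cheapest site among the open ones.
{Red, Blue, Green, Amber, Violet}: P→Amber 2·4=8, Q→Violet 4·10=40, R→Amber 5·22=110, S→Violet 3·19=57, T→Green 3·22=66, U→Green 4·23=92. Service 373; fixed 1791; total 2164.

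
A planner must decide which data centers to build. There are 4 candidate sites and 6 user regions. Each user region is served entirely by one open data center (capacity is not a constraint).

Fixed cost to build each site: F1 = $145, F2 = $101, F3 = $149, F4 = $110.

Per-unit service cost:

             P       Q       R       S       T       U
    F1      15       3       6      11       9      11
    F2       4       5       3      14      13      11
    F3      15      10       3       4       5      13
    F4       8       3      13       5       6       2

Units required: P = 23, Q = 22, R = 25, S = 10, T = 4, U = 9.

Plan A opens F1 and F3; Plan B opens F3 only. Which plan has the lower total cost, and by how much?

Plan A: {F1, F3}: P→F1 15·23=345, Q→F1 3·22=66, R→F3 3·25=75, S→F3 4·10=40, T→F3 5·4=20, U→F1 11·9=99. Service 645; fixed 294; total 939.
Plan B: {F3}: P→F3 15·23=345, Q→F3 10·22=220, R→F3 3·25=75, S→F3 4·10=40, T→F3 5·4=20, U→F3 13·9=117. Service 817; fixed 149; total 966.
Difference: |939 − 966| = 27.

Plan A is cheaper by 27.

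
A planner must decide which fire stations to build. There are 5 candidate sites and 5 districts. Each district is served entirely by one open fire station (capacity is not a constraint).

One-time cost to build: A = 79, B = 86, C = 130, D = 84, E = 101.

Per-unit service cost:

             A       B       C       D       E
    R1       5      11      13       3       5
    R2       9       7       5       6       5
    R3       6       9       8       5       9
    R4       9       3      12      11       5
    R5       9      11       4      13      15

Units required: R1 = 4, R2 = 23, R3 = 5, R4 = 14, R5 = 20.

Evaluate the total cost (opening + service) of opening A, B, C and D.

Total cost: 653

Each district is assigned to its cheapest site among the open ones.
{A, B, C, D}: R1→D 3·4=12, R2→C 5·23=115, R3→D 5·5=25, R4→B 3·14=42, R5→C 4·20=80. Service 274; fixed 379; total 653.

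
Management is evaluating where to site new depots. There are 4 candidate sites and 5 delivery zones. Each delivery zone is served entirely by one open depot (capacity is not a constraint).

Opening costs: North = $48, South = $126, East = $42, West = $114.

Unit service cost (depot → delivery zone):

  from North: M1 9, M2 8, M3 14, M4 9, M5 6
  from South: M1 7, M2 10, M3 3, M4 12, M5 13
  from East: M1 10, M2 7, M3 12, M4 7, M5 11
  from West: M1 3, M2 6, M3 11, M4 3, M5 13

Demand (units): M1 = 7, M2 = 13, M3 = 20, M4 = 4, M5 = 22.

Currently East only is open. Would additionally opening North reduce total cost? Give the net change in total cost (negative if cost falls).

Current service cost with {East}: 671.
Adding North: each delivery zone re-picks its cheapest; new service cost 554, saving 117.
Extra fixed cost: 48. Net change = 48 − 117 = -69.
(Totals: 713 → 644.)

Yes — net change −69 (cost falls by 69).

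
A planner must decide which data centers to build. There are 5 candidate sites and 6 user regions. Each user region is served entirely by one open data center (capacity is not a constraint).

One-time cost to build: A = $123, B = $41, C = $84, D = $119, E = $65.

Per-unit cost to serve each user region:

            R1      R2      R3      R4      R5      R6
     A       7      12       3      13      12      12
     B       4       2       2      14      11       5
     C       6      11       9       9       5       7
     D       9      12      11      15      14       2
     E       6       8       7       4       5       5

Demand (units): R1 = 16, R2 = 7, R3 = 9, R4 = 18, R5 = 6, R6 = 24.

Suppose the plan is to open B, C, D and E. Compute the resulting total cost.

Each user region is assigned to its cheapest site among the open ones.
{B, C, D, E}: R1→B 4·16=64, R2→B 2·7=14, R3→B 2·9=18, R4→E 4·18=72, R5→C 5·6=30, R6→D 2·24=48. Service 246; fixed 309; total 555.

Total cost: 555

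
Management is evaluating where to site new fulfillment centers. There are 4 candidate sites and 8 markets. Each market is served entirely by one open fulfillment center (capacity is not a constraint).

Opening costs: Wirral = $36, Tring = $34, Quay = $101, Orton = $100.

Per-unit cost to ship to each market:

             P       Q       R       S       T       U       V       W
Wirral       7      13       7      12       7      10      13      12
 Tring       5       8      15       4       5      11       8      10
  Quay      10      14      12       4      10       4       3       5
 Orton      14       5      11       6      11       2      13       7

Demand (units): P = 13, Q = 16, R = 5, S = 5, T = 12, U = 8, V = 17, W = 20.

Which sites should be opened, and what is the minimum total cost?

Open Tring and Quay; minimum total cost 651.

For any fixed open set, each market goes to its cheapest open site; total = fixed + service.
{Tring, Quay}: P→Tring 5·13=65, Q→Tring 8·16=128, R→Quay 12·5=60, S→Tring 4·5=20, T→Tring 5·12=60, U→Quay 4·8=32, V→Quay 3·17=51, W→Quay 5·20=100. Service 516; fixed 135; total 651.
{Wirral, Tring, Quay}: service 491 + fixed 171 = 662
{Tring, Quay, Orton}: P→Tring 5·13=65, Q→Orton 5·16=80, R→Orton 11·5=55, S→Tring 4·5=20, T→Tring 5·12=60, U→Orton 2·8=16, V→Quay 3·17=51, W→Quay 5·20=100. Service 447; fixed 235; total 682.
{Wirral, Tring, Quay, Orton}: service 427 + fixed 271 = 698
No other subset beats 651.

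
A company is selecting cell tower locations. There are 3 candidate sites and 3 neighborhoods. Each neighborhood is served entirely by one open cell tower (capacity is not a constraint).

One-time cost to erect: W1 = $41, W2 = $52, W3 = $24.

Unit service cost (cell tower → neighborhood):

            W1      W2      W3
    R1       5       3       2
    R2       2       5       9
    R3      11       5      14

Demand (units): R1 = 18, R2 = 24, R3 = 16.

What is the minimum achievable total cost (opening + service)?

Minimum total cost: 275

For any fixed open set, each neighborhood goes to its cheapest open site; total = fixed + service.
{W1, W2}: R1→W2 3·18=54, R2→W1 2·24=48, R3→W2 5·16=80. Service 182; fixed 93; total 275.
{W1, W2, W3}: R1→W3 2·18=36, R2→W1 2·24=48, R3→W2 5·16=80. Service 164; fixed 117; total 281.
{W2}: service 254 + fixed 52 = 306
{W3}: service 476 + fixed 24 = 500
(All 7 nonempty subsets were checked; W1 and W2 is lowest.)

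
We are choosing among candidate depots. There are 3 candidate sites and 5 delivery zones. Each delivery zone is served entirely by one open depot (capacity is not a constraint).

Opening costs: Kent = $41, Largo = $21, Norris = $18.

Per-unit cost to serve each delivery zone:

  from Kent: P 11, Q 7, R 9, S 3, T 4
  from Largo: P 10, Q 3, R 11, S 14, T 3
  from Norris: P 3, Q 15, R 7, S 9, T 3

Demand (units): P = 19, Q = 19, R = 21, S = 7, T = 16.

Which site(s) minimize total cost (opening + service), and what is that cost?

Open Kent, Largo and Norris; minimum total cost 410.

For any fixed open set, each delivery zone goes to its cheapest open site; total = fixed + service.
{Kent, Largo, Norris}: P→Norris 3·19=57, Q→Largo 3·19=57, R→Norris 7·21=147, S→Kent 3·7=21, T→Largo 3·16=48. Service 330; fixed 80; total 410.
{Largo, Norris}: P→Norris 3·19=57, Q→Largo 3·19=57, R→Norris 7·21=147, S→Norris 9·7=63, T→Largo 3·16=48. Service 372; fixed 39; total 411.
{Kent, Norris}: service 406 + fixed 59 = 465
{Norris}: service 600 + fixed 18 = 618
(All 7 nonempty subsets were checked; Kent, Largo and Norris is lowest.)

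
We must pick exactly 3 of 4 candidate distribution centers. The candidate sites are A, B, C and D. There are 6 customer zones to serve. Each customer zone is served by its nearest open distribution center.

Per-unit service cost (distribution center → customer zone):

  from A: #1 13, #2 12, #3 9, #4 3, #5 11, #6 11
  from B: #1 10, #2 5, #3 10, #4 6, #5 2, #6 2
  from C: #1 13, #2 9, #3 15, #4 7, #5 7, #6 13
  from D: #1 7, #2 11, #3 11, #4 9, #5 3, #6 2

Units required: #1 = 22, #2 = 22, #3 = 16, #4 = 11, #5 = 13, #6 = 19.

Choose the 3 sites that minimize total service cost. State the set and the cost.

With exactly 3 open, each customer zone uses its cheapest among the chosen.
{A, B, D}: #1→D 7·22=154, #2→B 5·22=110, #3→A 9·16=144, #4→A 3·11=33, #5→B 2·13=26, #6→B 2·19=38. Service cost 505.
{B, C, D}: service cost 554
{A, B, C}: service cost 571
Among all 4 size-3 choices, {A, B, D} is lowest.

Choose A, B and D; total service cost 505.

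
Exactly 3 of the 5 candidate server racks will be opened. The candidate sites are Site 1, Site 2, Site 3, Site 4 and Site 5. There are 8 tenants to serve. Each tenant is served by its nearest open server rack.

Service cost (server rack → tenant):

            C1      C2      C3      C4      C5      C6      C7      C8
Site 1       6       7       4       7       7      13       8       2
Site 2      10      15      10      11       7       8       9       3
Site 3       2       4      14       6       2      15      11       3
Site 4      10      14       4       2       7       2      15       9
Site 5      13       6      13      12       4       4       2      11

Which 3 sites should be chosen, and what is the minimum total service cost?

Choose Site 3, Site 4 and Site 5; total service cost 21.

With exactly 3 open, each tenant uses its cheapest among the chosen.
{Site 3, Site 4, Site 5}: C1→Site 3 2, C2→Site 3 4, C3→Site 4 4, C4→Site 4 2, C5→Site 3 2, C6→Site 4 2, C7→Site 5 2, C8→Site 3 3. Service cost 21.
{Site 1, Site 3, Site 4}: service cost 26
{Site 1, Site 3, Site 5}: service cost 26
Among all 10 size-3 choices, {Site 3, Site 4, Site 5} is lowest.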